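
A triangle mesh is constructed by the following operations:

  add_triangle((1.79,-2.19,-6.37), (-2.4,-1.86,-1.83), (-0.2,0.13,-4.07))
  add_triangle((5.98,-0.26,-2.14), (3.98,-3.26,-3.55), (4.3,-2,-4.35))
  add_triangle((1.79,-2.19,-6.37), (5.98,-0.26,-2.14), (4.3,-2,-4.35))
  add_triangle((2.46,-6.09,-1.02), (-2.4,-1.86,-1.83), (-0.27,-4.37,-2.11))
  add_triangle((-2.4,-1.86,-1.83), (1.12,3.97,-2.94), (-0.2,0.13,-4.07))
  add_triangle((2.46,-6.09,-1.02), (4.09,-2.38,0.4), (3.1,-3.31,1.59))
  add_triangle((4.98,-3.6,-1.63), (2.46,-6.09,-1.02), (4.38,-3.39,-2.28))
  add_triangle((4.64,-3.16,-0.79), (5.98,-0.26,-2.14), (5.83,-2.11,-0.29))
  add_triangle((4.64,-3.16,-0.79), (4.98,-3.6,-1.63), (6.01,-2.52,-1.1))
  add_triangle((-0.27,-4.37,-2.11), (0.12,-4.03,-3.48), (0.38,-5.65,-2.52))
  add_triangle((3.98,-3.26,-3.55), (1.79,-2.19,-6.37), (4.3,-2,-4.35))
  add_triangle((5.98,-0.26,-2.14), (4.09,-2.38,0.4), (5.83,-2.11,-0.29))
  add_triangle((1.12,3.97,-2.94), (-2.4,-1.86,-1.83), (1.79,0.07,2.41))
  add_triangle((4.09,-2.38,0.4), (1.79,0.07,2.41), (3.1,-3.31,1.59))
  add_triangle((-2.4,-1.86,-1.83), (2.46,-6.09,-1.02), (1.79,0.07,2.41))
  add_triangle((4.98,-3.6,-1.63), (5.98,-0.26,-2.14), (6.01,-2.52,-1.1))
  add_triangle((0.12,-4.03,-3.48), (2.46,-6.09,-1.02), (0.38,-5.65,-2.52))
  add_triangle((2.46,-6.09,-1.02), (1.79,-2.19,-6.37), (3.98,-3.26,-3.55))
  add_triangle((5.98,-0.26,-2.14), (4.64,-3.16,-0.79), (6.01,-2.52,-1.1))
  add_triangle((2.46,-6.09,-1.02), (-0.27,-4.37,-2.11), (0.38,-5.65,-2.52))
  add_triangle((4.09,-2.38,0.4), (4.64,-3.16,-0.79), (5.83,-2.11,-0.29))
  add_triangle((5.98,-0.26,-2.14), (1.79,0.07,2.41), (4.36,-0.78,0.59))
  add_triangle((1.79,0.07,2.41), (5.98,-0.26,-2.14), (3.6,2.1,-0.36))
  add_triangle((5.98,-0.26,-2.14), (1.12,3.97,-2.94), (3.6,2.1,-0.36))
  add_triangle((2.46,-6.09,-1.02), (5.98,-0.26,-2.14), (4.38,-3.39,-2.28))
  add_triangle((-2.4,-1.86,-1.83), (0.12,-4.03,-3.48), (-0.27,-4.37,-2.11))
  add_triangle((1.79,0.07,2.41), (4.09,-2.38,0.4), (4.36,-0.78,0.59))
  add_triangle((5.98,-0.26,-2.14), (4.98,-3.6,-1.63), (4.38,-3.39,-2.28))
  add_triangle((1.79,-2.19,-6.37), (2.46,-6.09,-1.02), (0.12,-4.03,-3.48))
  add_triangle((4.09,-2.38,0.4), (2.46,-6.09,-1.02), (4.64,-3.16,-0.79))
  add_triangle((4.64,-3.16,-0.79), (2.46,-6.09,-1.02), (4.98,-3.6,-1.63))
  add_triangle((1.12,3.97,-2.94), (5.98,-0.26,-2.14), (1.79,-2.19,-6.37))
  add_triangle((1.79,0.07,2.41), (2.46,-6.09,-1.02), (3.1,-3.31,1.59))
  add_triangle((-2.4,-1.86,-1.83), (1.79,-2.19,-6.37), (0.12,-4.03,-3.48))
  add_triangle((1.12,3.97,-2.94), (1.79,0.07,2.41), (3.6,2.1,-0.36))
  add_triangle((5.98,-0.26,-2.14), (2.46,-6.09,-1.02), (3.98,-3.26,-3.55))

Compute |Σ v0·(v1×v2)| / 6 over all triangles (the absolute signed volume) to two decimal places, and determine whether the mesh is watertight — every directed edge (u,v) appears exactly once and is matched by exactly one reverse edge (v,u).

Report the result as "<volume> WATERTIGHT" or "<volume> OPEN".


Per-triangle v0·(v1×v2)/6:
  t1: +6.4873
  t2: +4.8080
  t3: +4.4351
  t4: +1.2711
  t5: +4.4283
  t6: +5.3805
  t7: +2.9891
  t8: +3.6856
  t9: +0.9638
  t10: +0.8706
  t11: +5.0666
  t12: -0.4943
  t13: -0.7023
  t14: +3.2696
  t15: +4.8687
  t16: +3.2008
  t17: +3.0074
  t18: +13.4667
  t19: -1.1384
  t20: +0.5901
  t21: +1.3571
  t22: +2.1120
  t23: +6.7240
  t24: +9.4288
  t25: -3.8038
  t26: +2.8038
  t27: +2.5530
  t28: +2.8881
  t29: +11.7656
  t30: +3.5545
  t31: +2.5732
  t32: +28.2934
  t33: +0.3339
  t34: +7.6459
  t35: +3.4991
  t36: +12.2462
Σ = +160.4291 → |volume| = 160.43

Directed edges: 108 total; 6 unmatched, e.g. (-0.2,0.13,-4.07)→(1.79,-2.19,-6.37) → open.

160.43 OPEN


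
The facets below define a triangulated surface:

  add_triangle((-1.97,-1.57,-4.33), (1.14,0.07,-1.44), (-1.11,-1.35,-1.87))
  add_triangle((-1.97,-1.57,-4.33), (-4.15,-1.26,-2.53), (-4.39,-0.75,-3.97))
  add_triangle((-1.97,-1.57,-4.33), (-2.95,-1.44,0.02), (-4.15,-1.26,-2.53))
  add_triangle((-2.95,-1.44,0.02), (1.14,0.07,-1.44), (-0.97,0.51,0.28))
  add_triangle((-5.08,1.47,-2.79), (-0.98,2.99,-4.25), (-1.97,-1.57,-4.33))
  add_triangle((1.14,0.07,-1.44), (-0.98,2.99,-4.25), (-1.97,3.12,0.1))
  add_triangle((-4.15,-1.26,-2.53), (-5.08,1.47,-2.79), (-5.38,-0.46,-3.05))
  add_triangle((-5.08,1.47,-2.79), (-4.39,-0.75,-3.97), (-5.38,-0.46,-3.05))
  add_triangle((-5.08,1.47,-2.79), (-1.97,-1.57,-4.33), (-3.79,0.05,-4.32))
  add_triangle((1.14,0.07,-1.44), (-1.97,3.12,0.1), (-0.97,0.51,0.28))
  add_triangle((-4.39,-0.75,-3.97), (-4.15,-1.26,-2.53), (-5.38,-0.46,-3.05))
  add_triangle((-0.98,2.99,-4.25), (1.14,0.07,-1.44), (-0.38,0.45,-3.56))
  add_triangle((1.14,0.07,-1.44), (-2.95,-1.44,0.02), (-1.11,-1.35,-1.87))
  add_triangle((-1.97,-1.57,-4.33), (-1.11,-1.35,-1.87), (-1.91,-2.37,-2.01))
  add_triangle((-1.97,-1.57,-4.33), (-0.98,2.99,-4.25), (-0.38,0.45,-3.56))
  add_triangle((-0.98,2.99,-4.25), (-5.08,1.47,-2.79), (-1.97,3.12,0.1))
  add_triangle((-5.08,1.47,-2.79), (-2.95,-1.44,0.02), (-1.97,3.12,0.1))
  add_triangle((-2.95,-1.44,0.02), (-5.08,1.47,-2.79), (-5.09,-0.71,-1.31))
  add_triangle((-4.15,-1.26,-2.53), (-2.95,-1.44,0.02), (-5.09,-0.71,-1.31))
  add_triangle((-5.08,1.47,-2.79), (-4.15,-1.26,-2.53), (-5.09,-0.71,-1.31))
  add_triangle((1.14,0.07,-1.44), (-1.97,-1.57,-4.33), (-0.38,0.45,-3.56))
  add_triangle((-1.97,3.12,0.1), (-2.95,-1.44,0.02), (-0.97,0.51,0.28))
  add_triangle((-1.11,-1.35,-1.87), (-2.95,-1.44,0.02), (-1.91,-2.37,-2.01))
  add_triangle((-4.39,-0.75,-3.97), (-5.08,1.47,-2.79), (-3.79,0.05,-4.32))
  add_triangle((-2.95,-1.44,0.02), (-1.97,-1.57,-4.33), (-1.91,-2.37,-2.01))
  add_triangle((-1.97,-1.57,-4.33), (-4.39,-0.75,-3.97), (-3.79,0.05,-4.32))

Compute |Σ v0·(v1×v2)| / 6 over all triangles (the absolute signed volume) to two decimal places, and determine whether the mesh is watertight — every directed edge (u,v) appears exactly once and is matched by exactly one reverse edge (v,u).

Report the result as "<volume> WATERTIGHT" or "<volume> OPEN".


58.21 WATERTIGHT

Per-triangle v0·(v1×v2)/6:
  t1: +0.7598
  t2: +2.1311
  t3: +2.4005
  t4: -0.6272
  t5: +14.1681
  t6: +1.9952
  t7: -0.2298
  t8: +2.4991
  t9: -1.1775
  t10: -0.3236
  t11: +1.1427
  t12: +1.8478
  t13: -0.1200
  t14: +0.1757
  t15: +2.8556
  t16: +10.7219
  t17: +5.8363
  t18: +0.1466
  t19: +1.7258
  t20: +3.5586
  t21: +1.7255
  t22: +0.5068
  t23: -0.5233
  t24: +2.4475
  t25: +2.4650
  t26: +2.1061
Σ = +58.2142 → |volume| = 58.21

Directed edges: 78 total, each appears once with its reverse present → watertight.


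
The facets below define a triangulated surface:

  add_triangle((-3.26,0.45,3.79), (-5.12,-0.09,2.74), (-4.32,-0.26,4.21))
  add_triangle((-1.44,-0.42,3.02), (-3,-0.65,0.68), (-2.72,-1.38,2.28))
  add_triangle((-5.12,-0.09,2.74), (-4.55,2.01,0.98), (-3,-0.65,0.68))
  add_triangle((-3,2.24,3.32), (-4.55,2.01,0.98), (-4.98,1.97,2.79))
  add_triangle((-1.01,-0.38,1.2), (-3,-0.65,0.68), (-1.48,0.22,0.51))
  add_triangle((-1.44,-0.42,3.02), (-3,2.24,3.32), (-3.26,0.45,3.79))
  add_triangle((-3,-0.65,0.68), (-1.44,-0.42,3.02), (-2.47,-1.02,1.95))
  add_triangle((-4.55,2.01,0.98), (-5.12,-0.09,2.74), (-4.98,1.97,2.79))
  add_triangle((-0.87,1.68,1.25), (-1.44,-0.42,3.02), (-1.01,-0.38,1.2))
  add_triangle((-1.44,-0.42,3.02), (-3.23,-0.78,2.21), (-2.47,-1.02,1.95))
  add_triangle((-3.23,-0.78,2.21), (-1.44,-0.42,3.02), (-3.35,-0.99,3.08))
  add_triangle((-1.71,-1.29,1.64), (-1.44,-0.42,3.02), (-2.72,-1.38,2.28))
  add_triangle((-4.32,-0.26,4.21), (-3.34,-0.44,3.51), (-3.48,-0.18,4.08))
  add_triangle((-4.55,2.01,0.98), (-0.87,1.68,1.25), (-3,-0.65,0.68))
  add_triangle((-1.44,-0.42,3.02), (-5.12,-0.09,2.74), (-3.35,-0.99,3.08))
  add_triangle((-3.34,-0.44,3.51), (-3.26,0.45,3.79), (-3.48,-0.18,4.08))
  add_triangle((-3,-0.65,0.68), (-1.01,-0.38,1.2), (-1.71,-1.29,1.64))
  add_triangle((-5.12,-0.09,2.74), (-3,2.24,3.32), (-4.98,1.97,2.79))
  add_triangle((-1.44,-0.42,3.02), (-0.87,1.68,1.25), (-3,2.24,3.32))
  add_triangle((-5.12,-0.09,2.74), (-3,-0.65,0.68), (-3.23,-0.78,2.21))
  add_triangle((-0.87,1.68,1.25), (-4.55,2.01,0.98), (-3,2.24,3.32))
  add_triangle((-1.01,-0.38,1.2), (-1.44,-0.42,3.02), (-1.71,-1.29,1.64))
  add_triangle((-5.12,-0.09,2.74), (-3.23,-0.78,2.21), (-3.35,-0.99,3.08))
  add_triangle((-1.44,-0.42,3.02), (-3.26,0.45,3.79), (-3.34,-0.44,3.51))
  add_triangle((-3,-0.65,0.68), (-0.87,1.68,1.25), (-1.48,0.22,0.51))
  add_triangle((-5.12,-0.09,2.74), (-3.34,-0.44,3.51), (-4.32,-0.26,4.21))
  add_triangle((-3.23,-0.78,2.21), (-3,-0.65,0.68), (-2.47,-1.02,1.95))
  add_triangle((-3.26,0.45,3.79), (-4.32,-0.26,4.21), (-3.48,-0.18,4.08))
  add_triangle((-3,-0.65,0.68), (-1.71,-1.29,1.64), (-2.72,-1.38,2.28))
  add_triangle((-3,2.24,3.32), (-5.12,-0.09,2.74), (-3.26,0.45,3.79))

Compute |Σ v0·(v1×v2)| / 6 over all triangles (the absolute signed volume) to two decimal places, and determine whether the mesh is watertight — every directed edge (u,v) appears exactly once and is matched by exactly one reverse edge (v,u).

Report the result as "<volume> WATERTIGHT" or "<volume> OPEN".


Per-triangle v0·(v1×v2)/6:
  t1: +1.1430
  t2: +0.9750
  t3: +2.3921
  t4: +1.6576
  t5: -0.2766
  t6: +1.2788
  t7: -0.5779
  t8: +2.7774
  t9: -0.4379
  t10: +0.4538
  t11: -0.1676
  t12: +0.3763
  t13: +0.1239
  t14: -1.6250
  t15: +1.3537
  t16: -0.1506
  t17: -0.3455
  t18: +2.7659
  t19: +0.9496
  t20: +0.8165
  t21: +1.8901
  t22: -0.1345
  t23: +0.4119
  t24: +0.7843
  t25: +0.1215
  t26: +0.3470
  t27: +0.3025
  t28: +0.3074
  t29: +0.2697
  t30: +3.2595
Σ = +21.0419 → |volume| = 21.04

Directed edges: 90 total; 6 unmatched, e.g. (-1.48,0.22,0.51)→(-1.01,-0.38,1.2) → open.

21.04 OPEN


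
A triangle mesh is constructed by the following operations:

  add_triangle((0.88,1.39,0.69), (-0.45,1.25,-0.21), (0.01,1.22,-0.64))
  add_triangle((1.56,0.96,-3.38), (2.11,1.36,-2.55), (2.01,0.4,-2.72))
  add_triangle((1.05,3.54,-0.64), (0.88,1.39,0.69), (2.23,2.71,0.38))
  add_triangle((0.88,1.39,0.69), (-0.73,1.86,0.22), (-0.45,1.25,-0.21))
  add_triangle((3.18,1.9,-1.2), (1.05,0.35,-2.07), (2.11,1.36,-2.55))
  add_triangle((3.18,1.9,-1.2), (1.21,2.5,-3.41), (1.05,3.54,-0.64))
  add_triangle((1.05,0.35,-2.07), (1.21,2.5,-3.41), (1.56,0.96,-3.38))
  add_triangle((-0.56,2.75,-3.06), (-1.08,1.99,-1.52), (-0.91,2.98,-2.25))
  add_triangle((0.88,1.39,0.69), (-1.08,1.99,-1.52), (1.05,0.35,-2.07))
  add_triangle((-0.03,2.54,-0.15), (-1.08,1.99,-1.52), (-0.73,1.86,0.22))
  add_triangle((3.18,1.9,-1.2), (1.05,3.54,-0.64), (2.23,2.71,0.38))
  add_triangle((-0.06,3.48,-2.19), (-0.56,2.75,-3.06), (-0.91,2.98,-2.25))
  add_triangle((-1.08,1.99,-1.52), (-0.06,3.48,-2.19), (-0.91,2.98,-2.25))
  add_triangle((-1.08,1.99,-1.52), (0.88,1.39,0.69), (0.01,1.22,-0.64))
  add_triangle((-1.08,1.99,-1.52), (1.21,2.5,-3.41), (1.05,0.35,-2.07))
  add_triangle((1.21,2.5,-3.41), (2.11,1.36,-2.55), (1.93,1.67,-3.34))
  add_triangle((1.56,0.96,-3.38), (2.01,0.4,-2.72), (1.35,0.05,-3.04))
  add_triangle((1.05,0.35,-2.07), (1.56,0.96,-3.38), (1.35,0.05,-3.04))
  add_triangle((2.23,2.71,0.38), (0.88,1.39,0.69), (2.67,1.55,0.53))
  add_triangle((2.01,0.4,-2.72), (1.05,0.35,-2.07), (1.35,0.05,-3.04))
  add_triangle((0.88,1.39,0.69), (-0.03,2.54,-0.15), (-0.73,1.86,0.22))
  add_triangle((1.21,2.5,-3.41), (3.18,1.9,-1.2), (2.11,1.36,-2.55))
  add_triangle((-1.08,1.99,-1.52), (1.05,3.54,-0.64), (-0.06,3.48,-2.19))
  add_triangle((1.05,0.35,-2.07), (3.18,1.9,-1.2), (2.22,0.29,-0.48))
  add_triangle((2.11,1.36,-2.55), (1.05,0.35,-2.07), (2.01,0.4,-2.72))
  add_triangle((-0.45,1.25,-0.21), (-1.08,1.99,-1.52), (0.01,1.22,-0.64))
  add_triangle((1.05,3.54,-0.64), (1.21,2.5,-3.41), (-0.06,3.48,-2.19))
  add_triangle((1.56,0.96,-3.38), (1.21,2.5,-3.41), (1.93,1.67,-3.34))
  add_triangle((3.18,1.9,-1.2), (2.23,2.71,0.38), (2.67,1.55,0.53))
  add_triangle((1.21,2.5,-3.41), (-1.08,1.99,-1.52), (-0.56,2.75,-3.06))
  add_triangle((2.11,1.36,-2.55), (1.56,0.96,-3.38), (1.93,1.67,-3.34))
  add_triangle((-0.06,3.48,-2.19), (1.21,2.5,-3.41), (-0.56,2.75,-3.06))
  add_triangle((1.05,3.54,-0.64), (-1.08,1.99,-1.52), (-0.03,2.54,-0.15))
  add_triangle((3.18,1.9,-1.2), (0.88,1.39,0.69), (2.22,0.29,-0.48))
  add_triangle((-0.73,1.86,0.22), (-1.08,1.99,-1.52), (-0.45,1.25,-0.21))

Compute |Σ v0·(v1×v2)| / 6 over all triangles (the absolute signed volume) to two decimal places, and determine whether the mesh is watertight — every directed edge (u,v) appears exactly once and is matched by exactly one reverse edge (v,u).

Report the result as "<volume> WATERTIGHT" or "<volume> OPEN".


Per-triangle v0·(v1×v2)/6:
  t1: -0.2115
  t2: +0.4661
  t3: +0.5520
  t4: -0.1648
  t5: +0.3459
  t6: +4.3296
  t7: -0.0329
  t8: +0.2332
  t9: -1.6976
  t10: +0.5679
  t11: +2.0636
  t12: +0.5507
  t13: +0.0939
  t14: +0.2323
  t15: +0.9176
  t16: +0.3177
  t17: +0.3569
  t18: -0.0505
  t19: +0.3491
  t20: -0.1049
  t21: +0.3566
  t22: +1.4963
  t23: +0.7905
  t24: +0.9720
  t25: -0.2189
  t26: -0.1439
  t27: +2.3376
  t28: +0.4830
  t29: +1.1519
  t30: -0.3528
  t31: +0.2401
  t32: +1.5123
  t33: +0.8410
  t34: +0.7253
  t35: -0.0553
Σ = +19.2499 → |volume| = 19.25

Directed edges: 105 total; 9 unmatched, e.g. (1.05,3.54,-0.64)→(0.88,1.39,0.69) → open.

19.25 OPEN


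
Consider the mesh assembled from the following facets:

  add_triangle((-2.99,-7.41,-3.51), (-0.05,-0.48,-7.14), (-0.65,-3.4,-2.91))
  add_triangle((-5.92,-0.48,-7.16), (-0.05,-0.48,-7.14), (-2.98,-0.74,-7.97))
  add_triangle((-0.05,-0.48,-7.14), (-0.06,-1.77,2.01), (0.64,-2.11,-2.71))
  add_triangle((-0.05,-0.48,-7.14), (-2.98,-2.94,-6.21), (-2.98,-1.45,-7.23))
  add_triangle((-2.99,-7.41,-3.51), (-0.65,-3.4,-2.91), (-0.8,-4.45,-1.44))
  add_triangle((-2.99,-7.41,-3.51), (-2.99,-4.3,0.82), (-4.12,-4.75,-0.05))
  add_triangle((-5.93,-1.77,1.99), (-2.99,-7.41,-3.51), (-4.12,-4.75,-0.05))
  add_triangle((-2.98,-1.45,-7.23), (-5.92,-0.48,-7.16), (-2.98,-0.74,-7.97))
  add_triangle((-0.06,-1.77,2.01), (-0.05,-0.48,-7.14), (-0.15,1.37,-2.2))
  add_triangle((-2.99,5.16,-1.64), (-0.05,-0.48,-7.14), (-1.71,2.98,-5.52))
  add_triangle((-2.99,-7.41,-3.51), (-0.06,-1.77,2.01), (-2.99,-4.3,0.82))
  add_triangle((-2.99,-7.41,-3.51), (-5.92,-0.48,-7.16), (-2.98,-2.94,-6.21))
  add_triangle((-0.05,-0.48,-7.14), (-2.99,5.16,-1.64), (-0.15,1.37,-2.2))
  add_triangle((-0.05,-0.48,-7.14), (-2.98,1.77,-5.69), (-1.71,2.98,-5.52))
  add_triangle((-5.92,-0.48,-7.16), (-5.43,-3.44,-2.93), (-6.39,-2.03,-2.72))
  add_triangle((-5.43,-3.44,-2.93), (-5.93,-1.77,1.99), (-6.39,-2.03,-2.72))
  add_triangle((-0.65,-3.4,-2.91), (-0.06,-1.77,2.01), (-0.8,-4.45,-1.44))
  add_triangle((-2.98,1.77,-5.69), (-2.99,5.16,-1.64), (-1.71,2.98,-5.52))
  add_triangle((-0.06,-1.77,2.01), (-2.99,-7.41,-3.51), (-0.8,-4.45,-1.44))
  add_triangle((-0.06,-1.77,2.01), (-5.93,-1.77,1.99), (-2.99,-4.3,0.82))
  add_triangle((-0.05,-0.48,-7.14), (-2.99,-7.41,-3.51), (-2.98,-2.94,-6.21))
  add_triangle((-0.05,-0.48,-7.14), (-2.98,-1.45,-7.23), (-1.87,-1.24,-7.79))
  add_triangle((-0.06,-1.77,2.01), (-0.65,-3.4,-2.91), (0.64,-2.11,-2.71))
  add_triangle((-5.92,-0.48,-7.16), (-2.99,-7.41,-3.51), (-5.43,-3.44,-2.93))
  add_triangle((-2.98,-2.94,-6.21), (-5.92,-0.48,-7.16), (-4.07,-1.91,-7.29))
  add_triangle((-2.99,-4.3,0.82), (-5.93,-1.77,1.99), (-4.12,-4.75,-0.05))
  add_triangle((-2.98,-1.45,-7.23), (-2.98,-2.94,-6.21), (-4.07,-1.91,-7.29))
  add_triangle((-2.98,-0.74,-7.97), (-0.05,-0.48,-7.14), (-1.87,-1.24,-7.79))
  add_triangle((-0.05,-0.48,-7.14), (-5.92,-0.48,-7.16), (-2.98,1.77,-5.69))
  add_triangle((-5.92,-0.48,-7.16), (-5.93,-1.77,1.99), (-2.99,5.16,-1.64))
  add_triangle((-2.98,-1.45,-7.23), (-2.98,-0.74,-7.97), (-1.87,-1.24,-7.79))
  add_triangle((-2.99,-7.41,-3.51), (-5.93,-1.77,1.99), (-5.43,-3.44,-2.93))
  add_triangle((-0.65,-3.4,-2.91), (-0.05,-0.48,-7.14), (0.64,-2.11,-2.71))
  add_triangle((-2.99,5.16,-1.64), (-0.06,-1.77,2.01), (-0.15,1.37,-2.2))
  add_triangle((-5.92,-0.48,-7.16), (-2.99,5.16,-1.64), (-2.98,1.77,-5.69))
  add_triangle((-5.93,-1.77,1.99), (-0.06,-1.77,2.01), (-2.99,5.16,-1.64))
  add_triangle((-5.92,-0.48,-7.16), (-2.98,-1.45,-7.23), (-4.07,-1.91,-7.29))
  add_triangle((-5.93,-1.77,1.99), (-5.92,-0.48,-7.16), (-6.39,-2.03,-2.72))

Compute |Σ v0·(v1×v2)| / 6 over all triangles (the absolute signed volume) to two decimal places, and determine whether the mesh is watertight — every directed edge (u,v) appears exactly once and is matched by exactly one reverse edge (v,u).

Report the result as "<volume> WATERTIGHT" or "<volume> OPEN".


278.31 WATERTIGHT

Per-triangle v0·(v1×v2)/6:
  t1: +5.9326
  t2: +1.4311
  t3: -1.6639
  t4: +5.4249
  t5: +2.1933
  t6: +4.3642
  t7: +6.4748
  t8: +3.4223
  t9: -0.4389
  t10: -1.3957
  t11: +6.7227
  t12: +18.7113
  t13: +4.5360
  t14: +7.4436
  t15: +9.3977
  t16: +8.1699
  t17: +0.2723
  t18: +7.7599
  t19: +2.9627
  t20: +7.0190
  t21: +16.1677
  t22: -0.4145
  t23: +2.2267
  t24: +25.4089
  t25: +2.2409
  t26: +4.1866
  t27: +1.9483
  t28: +2.0514
  t29: +15.0309
  t30: +51.3515
  t31: +1.2685
  t32: +22.4962
  t33: +3.9572
  t34: -0.8460
  t35: +15.0407
  t36: +7.3256
  t37: +2.8297
  t38: +7.2967
Σ = +278.3068 → |volume| = 278.31

Directed edges: 114 total, each appears once with its reverse present → watertight.


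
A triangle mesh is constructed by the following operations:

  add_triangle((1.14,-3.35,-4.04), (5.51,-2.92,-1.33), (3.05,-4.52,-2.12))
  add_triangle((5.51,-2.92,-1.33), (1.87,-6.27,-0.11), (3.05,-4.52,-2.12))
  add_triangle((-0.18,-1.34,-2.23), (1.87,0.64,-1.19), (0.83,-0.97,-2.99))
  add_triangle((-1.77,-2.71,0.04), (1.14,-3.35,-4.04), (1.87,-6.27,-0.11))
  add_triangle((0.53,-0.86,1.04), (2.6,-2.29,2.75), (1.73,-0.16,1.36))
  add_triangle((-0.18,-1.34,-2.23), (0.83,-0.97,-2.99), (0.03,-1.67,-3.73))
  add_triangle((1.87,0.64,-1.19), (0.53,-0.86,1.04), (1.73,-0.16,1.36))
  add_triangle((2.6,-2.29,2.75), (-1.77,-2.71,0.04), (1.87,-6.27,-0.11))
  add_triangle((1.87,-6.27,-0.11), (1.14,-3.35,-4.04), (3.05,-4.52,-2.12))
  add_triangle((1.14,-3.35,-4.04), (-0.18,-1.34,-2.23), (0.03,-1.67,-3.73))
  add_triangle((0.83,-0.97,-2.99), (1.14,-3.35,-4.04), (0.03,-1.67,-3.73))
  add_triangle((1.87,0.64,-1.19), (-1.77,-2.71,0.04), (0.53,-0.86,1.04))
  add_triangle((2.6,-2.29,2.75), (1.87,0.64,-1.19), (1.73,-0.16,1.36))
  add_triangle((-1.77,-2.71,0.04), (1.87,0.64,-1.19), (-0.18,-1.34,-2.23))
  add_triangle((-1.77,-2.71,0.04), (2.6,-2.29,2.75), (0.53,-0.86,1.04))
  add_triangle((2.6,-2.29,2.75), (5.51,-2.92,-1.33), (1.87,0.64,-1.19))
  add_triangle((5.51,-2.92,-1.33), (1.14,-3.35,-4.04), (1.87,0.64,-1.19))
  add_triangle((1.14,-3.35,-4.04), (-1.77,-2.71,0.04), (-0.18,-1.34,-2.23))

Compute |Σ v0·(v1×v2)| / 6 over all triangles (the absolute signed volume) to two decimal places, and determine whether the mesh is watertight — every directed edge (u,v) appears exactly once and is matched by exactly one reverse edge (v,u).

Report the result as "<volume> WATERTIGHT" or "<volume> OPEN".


53.99 OPEN

Per-triangle v0·(v1×v2)/6:
  t1: +6.5496
  t2: +7.6188
  t3: -0.0645
  t4: +10.7136
  t5: +0.2033
  t6: -0.1258
  t7: -0.4759
  t8: +7.6929
  t9: +6.7803
  t10: +0.4248
  t11: +1.0260
  t12: -1.2558
  t13: +1.4065
  t14: -1.1047
  t15: +0.5611
  t16: +4.4402
  t17: +7.5015
  t18: +2.0977
Σ = +53.9894 → |volume| = 53.99

Directed edges: 54 total; 6 unmatched, e.g. (5.51,-2.92,-1.33)→(1.87,-6.27,-0.11) → open.


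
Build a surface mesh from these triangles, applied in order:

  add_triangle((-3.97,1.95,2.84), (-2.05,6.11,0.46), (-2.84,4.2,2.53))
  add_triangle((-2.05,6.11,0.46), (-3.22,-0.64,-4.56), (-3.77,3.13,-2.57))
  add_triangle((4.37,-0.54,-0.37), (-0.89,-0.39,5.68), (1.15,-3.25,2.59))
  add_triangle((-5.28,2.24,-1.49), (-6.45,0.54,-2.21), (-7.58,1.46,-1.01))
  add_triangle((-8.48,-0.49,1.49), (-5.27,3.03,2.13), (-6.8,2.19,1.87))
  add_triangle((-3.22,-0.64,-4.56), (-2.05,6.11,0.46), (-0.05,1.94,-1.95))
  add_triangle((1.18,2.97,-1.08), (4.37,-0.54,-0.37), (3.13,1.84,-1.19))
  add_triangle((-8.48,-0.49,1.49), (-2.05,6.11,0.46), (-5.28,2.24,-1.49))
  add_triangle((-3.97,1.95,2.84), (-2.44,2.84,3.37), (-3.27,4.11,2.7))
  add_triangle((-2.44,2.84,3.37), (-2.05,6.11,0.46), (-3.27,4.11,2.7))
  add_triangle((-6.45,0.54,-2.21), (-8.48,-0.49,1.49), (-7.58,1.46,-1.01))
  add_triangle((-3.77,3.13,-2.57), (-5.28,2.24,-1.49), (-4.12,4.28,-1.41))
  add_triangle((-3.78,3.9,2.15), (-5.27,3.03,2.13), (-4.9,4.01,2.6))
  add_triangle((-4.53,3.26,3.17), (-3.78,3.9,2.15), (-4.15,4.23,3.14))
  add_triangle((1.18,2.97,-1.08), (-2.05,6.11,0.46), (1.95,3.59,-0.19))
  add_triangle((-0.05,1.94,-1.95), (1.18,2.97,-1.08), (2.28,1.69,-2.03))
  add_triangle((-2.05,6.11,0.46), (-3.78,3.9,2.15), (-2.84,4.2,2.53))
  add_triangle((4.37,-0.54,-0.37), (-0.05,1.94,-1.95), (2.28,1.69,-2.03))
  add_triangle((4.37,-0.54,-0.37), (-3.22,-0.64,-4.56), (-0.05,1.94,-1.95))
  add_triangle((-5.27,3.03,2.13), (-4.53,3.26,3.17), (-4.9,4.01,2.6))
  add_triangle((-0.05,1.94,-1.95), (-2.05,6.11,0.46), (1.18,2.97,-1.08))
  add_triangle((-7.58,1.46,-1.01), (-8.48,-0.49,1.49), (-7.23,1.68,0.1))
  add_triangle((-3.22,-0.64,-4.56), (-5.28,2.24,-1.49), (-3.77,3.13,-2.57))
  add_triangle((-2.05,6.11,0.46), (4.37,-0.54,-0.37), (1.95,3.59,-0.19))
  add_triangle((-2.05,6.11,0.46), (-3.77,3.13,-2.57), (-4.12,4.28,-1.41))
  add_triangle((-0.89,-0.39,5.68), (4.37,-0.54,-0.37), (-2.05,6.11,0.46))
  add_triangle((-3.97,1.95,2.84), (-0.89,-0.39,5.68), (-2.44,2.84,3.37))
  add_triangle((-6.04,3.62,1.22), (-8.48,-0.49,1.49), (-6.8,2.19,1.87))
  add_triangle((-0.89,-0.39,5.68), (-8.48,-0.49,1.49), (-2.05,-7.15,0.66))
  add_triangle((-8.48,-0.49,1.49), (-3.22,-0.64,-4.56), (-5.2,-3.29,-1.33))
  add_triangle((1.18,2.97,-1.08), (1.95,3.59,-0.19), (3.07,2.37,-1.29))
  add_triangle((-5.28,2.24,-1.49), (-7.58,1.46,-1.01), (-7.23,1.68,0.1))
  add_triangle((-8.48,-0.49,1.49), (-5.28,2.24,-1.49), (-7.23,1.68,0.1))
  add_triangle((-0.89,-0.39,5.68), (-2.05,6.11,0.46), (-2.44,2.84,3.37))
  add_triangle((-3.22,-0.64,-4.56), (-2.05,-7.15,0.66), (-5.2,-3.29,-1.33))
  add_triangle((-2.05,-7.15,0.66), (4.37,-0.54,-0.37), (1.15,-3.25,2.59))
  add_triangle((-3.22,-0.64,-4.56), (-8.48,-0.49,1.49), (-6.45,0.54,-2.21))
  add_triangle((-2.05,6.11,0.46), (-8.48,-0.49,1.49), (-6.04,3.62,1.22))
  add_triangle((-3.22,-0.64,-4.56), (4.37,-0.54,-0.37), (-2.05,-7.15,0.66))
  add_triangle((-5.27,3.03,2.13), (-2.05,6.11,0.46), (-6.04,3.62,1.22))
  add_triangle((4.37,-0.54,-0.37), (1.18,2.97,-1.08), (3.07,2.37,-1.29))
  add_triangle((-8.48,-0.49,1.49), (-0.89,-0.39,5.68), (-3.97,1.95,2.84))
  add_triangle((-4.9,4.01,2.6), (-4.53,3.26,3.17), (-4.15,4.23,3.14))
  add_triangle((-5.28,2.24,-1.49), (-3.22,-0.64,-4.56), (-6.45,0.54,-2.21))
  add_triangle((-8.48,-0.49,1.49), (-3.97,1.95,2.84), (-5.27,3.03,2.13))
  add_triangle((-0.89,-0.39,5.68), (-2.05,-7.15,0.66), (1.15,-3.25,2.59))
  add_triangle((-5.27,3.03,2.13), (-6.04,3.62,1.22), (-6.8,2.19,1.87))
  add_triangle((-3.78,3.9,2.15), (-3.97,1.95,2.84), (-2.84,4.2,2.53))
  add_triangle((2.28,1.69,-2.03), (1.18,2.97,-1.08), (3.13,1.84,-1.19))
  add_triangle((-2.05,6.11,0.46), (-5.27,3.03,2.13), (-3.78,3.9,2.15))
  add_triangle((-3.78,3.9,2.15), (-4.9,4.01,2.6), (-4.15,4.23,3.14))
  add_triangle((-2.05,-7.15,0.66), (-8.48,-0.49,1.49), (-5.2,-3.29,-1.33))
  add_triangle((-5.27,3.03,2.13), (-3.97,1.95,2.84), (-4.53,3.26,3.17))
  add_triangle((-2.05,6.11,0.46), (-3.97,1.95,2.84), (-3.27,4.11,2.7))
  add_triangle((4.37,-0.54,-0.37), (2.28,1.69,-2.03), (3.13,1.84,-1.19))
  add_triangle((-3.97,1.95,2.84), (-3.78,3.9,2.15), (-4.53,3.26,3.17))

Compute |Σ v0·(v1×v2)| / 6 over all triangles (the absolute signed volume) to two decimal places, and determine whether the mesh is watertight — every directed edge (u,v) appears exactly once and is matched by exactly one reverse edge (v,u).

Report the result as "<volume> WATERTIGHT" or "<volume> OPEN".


Per-triangle v0·(v1×v2)/6:
  t1: -3.5508
  t2: +2.6831
  t3: +11.7080
  t4: +2.7845
  t5: +1.2133
  t6: +10.0922
  t7: +0.5096
  t8: +21.6420
  t9: +2.2995
  t10: +2.4576
  t11: +5.9476
  t12: +3.0229
  t13: +0.2878
  t14: -0.6750
  t15: +3.1674
  t16: +1.5660
  t17: +2.8668
  t18: +0.2191
  t19: +8.2839
  t20: +1.0462
  t21: +3.8480
  t22: +3.8038
  t23: +7.5769
  t24: +0.9054
  t25: +2.8706
  t26: +24.0116
  t27: +6.3668
  t28: +3.2081
  t29: +54.7498
  t30: +20.2180
  t31: +1.2862
  t32: +1.9285
  t33: -2.9583
  t34: +5.3652
  t35: +17.5191
  t36: +13.3894
  t37: +8.7570
  t38: +0.8374
  t39: +26.4257
  t40: +5.2418
  t41: -0.3750
  t42: +18.0391
  t43: +0.8644
  t44: +6.3691
  t45: +6.3882
  t46: +16.1254
  t47: +1.9582
  t48: +1.7022
  t49: +1.2661
  t50: +3.2540
  t51: +0.5196
  t52: +23.5642
  t53: +1.1024
  t54: +2.8856
  t55: +1.6509
  t56: -0.2840
Σ = +367.9530 → |volume| = 367.95

Directed edges: 168 total; 6 unmatched, e.g. (-2.05,6.11,0.46)→(-5.28,2.24,-1.49) → open.

367.95 OPEN


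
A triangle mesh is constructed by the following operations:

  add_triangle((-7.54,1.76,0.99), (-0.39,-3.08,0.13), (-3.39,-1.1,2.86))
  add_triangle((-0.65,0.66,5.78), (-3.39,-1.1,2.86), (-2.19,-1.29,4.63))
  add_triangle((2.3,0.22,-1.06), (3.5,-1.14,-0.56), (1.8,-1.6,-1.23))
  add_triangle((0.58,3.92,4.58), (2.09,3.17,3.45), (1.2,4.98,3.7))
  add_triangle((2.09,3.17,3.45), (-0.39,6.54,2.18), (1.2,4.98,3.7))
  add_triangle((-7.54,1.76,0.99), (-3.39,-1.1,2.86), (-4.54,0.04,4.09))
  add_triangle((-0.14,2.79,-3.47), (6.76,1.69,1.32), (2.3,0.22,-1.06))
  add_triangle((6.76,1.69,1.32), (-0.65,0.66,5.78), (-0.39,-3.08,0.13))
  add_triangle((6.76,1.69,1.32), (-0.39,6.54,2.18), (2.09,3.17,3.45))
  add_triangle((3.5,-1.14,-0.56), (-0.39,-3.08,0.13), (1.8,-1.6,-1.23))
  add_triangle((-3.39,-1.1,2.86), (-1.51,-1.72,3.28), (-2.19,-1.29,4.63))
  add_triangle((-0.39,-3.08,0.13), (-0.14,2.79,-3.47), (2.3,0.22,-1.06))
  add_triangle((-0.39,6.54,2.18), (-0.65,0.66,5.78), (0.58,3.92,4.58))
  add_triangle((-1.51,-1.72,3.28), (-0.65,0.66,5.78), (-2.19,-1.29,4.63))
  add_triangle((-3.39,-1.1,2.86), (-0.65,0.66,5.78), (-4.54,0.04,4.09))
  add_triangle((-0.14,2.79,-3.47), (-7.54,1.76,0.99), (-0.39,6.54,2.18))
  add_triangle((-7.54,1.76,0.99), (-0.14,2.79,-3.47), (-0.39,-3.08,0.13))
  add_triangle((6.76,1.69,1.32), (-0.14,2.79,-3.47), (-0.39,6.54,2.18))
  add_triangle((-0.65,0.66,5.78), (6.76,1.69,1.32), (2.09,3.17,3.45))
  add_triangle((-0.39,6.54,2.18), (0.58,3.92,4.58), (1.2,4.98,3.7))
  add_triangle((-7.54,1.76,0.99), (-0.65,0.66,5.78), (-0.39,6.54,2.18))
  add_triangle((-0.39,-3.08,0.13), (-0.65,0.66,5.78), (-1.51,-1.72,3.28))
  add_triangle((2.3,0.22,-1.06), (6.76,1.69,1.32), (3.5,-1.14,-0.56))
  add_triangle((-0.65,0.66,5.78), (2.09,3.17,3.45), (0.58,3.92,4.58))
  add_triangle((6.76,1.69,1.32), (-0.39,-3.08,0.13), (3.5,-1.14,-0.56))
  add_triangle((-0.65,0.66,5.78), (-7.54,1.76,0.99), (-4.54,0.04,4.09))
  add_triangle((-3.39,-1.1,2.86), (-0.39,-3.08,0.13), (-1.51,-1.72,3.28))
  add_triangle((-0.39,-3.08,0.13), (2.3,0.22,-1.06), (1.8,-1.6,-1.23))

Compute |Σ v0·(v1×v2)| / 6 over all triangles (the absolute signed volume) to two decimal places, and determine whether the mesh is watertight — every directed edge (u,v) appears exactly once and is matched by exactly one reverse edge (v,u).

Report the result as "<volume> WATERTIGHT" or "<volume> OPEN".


Per-triangle v0·(v1×v2)/6:
  t1: +9.4359
  t2: +3.0817
  t3: +0.9417
  t4: +2.1668
  t5: +1.1625
  t6: +5.2095
  t7: +6.1802
  t8: +20.0400
  t9: +16.0183
  t10: +1.8022
  t11: +1.2770
  t12: +4.1760
  t13: +7.1105
  t14: +1.3690
  t15: +4.3449
  t16: +35.6469
  t17: +13.6279
  t18: +32.9261
  t19: +14.8006
  t20: +3.5316
  t21: +44.7909
  t22: +2.6447
  t23: +2.9287
  t24: +5.1806
  t25: +4.6463
  t26: +9.5292
  t27: +3.4859
  t28: -0.4333
Σ = +257.6221 → |volume| = 257.62

Directed edges: 84 total, each appears once with its reverse present → watertight.

257.62 WATERTIGHT


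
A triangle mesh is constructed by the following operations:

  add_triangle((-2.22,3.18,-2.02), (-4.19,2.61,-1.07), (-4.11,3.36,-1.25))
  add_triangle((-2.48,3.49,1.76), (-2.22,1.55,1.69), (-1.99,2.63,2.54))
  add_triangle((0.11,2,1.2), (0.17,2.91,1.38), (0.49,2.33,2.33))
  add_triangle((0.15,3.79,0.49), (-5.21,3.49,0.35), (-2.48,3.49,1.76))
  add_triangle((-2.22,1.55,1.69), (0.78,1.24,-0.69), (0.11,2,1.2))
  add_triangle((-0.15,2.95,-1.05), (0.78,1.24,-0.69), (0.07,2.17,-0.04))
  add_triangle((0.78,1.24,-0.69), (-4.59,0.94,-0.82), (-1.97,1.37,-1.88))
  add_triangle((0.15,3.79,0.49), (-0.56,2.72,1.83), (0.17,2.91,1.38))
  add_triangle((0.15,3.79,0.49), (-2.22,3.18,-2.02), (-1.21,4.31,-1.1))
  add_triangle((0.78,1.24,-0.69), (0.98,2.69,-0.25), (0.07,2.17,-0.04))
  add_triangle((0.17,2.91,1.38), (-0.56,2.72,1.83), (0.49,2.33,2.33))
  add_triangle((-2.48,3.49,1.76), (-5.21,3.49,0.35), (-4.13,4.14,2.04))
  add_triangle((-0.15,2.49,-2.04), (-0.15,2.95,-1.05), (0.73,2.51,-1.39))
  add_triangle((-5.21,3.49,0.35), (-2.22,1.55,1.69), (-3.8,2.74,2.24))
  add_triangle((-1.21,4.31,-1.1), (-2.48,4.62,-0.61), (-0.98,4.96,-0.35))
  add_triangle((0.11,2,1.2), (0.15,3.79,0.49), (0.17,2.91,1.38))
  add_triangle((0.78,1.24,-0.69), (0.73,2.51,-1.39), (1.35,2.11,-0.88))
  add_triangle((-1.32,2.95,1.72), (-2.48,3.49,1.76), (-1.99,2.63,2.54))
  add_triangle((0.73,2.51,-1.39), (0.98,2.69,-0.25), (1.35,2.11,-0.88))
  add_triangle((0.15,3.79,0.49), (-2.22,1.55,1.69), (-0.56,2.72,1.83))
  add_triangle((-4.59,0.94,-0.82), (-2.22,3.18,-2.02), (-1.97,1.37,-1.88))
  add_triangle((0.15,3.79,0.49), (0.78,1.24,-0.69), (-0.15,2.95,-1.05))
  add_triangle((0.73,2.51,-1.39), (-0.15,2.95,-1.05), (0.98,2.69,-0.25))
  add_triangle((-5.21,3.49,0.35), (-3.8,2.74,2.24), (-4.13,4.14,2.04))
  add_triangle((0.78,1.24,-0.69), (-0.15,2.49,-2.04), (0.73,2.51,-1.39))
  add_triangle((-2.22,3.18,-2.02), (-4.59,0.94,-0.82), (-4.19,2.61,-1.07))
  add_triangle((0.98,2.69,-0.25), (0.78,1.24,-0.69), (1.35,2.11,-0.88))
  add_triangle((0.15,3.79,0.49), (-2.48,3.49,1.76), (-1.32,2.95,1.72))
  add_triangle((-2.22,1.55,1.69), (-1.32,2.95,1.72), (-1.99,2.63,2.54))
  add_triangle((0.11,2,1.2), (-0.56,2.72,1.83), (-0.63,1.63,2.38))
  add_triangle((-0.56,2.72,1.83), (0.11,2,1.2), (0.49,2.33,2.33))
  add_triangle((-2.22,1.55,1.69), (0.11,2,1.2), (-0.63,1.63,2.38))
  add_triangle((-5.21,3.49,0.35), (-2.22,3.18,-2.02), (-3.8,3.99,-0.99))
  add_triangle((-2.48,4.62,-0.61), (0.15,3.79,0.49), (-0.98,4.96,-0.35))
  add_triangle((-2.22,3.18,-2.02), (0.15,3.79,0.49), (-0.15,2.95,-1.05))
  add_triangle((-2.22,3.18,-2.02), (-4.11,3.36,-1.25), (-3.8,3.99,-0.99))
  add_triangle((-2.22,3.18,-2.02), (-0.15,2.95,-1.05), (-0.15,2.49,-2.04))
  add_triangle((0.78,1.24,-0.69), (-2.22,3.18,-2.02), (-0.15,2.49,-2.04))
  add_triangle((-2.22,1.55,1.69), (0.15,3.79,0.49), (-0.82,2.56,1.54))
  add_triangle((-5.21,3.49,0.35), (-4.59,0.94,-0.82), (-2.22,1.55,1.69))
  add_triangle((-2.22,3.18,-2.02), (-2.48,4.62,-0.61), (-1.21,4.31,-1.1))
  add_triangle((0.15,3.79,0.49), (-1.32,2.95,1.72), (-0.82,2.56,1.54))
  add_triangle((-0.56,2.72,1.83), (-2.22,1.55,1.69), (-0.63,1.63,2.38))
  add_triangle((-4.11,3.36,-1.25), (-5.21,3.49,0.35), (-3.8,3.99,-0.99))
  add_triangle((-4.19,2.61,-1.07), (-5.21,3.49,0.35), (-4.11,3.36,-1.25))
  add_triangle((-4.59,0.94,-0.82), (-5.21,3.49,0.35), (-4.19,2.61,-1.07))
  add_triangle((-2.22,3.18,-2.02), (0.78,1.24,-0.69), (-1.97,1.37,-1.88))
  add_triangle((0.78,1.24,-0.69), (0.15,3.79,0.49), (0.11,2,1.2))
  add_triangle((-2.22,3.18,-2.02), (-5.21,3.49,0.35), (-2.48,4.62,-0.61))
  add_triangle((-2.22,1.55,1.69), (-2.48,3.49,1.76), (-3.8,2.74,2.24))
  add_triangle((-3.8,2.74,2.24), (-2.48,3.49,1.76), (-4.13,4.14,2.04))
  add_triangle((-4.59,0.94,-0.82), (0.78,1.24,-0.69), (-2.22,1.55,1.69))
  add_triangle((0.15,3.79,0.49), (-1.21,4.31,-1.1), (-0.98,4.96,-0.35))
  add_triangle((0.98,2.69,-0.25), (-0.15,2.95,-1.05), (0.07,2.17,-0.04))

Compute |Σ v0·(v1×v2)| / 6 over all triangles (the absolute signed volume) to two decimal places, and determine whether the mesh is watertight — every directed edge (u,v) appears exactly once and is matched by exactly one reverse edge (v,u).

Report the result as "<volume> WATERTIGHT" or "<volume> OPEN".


32.90 OPEN

Per-triangle v0·(v1×v2)/6:
  t1: +0.5601
  t2: +0.7257
  t3: -0.0472
  t4: +4.5888
  t5: -0.9216
  t6: -0.3256
  t7: -1.0230
  t8: +0.4745
  t9: -0.3356
  t10: -0.1619
  t11: +0.5198
  t12: +0.8985
  t13: +0.4922
  t14: +0.1519
  t15: +0.9469
  t16: -0.0130
  t17: +0.0516
  t18: +0.5644
  t19: +0.3580
  t20: +1.5021
  t21: +1.9855
  t22: +0.8042
  t23: +0.5710
  t24: +2.0693
  t25: +0.1172
  t26: +1.5055
  t27: -0.0491
  t28: +1.0260
  t29: -0.4411
  t30: +0.2841
  t31: -0.2443
  t32: -0.8950
  t33: -0.8902
  t34: +0.7703
  t35: +1.7114
  t36: +0.9688
  t37: +1.1574
  t38: -0.4820
  t39: -0.8754
  t40: +2.7945
  t41: +1.5695
  t42: +0.3182
  t43: +1.0195
  t44: +1.2580
  t45: +0.9729
  t46: +2.3124
  t47: +0.8282
  t48: +0.4512
  t49: +4.4313
  t50: +0.4206
  t51: +0.6446
  t52: -2.9293
  t53: +0.3669
  t54: +0.3394
Σ = +32.8981 → |volume| = 32.90

Directed edges: 162 total; 6 unmatched, e.g. (0.15,3.79,0.49)→(-5.21,3.49,0.35) → open.


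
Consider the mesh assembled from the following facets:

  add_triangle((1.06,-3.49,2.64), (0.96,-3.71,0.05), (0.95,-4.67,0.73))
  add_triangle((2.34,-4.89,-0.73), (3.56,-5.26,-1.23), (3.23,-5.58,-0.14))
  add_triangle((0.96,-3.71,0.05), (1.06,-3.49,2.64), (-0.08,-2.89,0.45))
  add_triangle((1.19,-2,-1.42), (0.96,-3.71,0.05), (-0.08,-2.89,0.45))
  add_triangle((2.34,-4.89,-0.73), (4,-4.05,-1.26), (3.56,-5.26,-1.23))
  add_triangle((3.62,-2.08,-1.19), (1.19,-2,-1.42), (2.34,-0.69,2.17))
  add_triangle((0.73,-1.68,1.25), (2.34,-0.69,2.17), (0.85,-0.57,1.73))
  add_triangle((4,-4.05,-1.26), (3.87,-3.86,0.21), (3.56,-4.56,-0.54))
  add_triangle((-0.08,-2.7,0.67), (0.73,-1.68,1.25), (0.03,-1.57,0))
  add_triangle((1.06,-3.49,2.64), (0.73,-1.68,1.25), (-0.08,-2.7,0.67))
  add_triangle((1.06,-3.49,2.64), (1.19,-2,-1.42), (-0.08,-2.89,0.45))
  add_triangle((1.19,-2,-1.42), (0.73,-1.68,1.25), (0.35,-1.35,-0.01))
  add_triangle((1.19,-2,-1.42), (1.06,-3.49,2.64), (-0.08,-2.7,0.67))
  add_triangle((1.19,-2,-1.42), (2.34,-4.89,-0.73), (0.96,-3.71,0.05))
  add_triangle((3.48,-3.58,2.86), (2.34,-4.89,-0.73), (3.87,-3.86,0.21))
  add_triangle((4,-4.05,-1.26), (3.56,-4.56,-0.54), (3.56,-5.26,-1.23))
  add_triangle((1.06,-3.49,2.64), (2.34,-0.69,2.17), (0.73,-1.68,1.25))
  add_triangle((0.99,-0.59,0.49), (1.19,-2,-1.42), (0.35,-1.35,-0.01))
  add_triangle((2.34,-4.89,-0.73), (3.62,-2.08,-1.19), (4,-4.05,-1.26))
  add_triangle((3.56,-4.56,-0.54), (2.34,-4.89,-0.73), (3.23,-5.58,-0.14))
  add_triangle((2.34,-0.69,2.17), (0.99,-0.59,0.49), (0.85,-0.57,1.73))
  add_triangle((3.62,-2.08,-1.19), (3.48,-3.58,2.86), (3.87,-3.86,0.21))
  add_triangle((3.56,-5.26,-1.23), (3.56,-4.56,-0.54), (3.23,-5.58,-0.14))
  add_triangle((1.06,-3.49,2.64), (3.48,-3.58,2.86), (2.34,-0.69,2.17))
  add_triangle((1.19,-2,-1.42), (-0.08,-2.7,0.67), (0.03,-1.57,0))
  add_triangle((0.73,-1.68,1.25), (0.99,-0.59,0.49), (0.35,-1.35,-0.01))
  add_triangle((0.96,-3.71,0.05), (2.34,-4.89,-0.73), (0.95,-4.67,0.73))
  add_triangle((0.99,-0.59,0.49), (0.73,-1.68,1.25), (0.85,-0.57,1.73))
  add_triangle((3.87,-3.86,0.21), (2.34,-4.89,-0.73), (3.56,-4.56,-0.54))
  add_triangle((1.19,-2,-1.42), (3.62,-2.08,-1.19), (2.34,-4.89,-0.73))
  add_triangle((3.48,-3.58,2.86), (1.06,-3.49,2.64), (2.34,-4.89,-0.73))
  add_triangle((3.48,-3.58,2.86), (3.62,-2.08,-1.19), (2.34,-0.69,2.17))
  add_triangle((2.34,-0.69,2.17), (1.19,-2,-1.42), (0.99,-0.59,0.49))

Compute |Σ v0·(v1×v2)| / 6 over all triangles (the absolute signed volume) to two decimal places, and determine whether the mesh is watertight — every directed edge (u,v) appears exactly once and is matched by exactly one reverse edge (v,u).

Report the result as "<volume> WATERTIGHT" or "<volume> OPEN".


24.54 OPEN

Per-triangle v0·(v1×v2)/6:
  t1: -0.4790
  t2: +0.7920
  t3: +1.3671
  t4: +0.5697
  t5: -0.1903
  t6: -1.9279
  t7: +0.4666
  t8: +0.9329
  t9: -0.1654
  t10: -0.1863
  t11: -2.2222
  t12: +0.2838
  t13: +2.0005
  t14: +0.6306
  t15: +4.4641
  t16: +0.7108
  t17: -0.2365
  t18: -0.3393
  t19: +0.0760
  t20: -0.7140
  t21: -0.1628
  t22: +2.5397
  t23: +0.7360
  t24: +2.1054
  t25: +0.1530
  t26: -0.2050
  t27: +0.3161
  t28: -0.2596
  t29: +0.6509
  t30: +2.2319
  t31: +6.2396
  t32: +4.3838
  t33: -0.0180
Σ = +24.5441 → |volume| = 24.54

Directed edges: 99 total; 9 unmatched, e.g. (0.95,-4.67,0.73)→(1.06,-3.49,2.64) → open.


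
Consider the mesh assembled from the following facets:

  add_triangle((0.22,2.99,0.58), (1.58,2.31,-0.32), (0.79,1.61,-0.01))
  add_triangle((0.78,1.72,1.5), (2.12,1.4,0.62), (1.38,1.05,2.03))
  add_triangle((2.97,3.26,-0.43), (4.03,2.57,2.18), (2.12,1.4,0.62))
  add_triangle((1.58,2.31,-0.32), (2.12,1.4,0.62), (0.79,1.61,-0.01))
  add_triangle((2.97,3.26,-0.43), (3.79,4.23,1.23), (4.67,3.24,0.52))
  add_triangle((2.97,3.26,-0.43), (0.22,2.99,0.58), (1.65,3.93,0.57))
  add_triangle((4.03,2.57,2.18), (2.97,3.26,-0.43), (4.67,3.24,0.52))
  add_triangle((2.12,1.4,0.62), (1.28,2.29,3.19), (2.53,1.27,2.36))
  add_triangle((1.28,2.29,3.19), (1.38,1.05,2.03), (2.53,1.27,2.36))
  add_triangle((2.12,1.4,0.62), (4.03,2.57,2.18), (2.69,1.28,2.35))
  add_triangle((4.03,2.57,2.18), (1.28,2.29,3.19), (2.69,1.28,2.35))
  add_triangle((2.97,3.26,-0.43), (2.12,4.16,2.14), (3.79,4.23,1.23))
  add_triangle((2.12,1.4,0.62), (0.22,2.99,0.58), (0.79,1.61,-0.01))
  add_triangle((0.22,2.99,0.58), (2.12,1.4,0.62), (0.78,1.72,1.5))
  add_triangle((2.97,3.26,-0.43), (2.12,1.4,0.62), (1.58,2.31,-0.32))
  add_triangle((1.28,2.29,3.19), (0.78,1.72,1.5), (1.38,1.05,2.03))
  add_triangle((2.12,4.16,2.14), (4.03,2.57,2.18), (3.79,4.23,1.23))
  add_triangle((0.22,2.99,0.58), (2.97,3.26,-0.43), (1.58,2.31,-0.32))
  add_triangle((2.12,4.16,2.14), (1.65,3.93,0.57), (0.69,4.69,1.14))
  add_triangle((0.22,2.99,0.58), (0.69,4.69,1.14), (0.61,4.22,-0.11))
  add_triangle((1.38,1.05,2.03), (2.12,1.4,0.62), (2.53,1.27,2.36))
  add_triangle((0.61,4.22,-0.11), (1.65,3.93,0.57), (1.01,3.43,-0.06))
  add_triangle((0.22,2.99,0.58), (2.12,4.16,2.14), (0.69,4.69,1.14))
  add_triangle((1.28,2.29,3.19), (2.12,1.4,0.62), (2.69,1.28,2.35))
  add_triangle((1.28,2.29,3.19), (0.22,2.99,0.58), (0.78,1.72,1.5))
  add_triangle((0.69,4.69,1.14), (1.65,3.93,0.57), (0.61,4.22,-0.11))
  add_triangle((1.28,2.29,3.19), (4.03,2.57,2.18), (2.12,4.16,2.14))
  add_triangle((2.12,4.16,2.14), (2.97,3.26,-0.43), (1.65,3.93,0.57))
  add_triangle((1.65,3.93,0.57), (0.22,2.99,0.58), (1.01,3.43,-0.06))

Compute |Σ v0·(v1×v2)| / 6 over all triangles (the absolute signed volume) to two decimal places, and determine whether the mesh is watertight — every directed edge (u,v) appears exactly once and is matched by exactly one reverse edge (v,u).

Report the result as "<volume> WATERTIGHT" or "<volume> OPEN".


Per-triangle v0·(v1×v2)/6:
  t1: -0.0306
  t2: -0.6301
  t3: +0.4176
  t4: -0.1929
  t5: +1.7020
  t6: +0.4588
  t7: -1.4825
  t8: +1.2257
  t9: +0.2153
  t10: +0.1252
  t11: +1.6163
  t12: +1.5292
  t13: -0.4406
  t14: -1.0589
  t15: -0.2223
  t16: -0.2319
  t17: +2.7564
  t18: +0.2985
  t19: +1.3999
  t20: +0.1940
  t21: -0.3097
  t22: +0.2208
  t23: +0.0210
  t24: -1.2919
  t25: -0.2481
  t26: +0.9548
  t27: +3.7275
  t28: +1.8325
  t29: -0.4193
Σ = +12.1368 → |volume| = 12.14

Directed edges: 87 total; 9 unmatched, e.g. (3.79,4.23,1.23)→(4.67,3.24,0.52) → open.

12.14 OPEN


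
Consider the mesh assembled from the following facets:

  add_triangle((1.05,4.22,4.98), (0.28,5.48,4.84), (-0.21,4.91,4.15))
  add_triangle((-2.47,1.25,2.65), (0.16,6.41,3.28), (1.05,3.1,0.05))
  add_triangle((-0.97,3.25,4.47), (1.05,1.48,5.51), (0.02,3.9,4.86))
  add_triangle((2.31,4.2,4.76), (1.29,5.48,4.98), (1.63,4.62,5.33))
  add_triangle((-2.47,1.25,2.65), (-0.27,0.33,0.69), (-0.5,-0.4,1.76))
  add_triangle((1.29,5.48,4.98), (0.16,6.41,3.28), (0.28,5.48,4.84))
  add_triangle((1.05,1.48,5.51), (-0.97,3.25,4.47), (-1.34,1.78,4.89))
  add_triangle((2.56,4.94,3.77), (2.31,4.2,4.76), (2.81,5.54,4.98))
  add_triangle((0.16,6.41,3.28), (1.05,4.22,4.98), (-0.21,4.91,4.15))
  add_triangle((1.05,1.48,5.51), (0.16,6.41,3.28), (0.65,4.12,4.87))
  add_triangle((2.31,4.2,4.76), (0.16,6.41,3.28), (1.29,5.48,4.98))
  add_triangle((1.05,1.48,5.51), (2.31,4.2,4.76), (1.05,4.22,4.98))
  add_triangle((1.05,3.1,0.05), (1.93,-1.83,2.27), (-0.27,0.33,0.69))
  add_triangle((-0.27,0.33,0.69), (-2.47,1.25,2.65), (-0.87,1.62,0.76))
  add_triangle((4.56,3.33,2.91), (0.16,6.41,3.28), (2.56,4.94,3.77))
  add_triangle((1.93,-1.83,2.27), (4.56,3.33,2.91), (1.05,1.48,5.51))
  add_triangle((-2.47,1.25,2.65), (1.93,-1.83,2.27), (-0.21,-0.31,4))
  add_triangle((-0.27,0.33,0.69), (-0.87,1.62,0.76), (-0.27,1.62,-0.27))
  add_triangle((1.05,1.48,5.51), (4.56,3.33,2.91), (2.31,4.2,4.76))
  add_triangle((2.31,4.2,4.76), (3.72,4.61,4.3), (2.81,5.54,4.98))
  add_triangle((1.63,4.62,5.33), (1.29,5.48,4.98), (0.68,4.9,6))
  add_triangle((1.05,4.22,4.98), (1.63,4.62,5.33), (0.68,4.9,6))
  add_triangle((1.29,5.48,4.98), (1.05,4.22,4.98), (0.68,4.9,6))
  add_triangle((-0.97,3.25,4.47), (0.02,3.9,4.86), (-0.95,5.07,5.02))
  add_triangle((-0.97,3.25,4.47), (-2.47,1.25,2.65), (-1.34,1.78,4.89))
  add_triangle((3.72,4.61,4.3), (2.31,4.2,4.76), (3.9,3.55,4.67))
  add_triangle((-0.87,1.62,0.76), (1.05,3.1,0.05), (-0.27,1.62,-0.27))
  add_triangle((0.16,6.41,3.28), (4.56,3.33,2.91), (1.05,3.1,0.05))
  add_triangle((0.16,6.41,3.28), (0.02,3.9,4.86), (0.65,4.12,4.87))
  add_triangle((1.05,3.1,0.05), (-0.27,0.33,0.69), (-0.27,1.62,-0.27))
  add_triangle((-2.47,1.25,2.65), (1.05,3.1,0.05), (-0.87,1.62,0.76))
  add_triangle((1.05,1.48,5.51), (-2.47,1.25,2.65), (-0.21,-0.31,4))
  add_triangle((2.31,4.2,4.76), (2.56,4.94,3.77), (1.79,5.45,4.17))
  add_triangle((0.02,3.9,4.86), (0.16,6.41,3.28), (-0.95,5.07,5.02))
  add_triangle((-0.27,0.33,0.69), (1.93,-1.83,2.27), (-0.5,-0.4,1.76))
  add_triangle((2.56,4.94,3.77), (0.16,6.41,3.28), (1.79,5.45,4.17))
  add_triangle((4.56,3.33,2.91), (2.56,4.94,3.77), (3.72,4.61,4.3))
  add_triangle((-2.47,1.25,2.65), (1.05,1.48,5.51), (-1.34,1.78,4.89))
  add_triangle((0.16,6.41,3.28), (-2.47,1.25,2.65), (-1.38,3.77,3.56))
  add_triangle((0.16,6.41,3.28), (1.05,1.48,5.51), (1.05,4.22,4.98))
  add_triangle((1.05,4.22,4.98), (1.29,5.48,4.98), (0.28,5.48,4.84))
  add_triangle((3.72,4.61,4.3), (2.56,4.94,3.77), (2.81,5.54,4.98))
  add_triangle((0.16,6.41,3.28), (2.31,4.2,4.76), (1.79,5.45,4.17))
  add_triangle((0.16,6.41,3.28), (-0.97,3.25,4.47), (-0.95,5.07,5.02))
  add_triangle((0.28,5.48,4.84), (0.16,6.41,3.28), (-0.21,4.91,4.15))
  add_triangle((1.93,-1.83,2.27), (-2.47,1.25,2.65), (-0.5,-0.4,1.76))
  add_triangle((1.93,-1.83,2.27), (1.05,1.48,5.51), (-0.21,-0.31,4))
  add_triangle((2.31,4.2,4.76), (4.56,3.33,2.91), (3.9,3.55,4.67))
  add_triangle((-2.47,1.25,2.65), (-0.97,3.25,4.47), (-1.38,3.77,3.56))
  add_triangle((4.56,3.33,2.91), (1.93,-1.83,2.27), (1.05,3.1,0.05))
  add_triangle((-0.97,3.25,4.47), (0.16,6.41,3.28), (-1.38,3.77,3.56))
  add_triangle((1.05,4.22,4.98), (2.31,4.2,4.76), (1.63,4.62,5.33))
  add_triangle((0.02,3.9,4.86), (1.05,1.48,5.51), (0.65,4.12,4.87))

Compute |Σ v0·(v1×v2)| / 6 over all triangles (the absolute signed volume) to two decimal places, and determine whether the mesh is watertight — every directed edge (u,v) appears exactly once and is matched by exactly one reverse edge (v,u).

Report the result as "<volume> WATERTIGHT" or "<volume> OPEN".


80.87 OPEN

Per-triangle v0·(v1×v2)/6:
  t1: +0.3852
  t2: +2.0162
  t3: +2.6355
  t4: +0.8982
  t5: -0.2050
  t6: +2.1753
  t7: +3.4951
  t8: -0.1607
  t9: -2.6548
  t10: +0.2109
  t11: +1.9094
  t12: +3.4425
  t13: -1.3556
  t14: -0.2082
  t15: +2.8016
  t16: +12.4785
  t17: +0.5821
  t18: -0.0609
  t19: +7.4629
  t20: +1.2302
  t21: +1.2558
  t22: -0.0272
  t23: -0.5751
  t24: +1.0989
  t25: +2.3658
  t26: +1.7967
  t27: +0.5275
  t28: +8.6009
  t29: +1.9026
  t30: -0.3480
  t31: +0.8306
  t32: +4.2628
  t33: +1.3251
  t34: +3.0939
  t35: -0.3392
  t36: +1.4007
  t37: +1.4205
  t38: +0.1517
  t39: +1.1919
  t40: +1.7438
  t41: +1.0490
  t42: +0.8634
  t43: +1.3594
  t44: -0.5044
  t45: +0.9739
  t46: +0.7371
  t47: +4.0821
  t48: -2.4129
  t49: +1.9744
  t50: -0.3147
  t51: +2.5891
  t52: +0.0422
  t53: +1.6774
Σ = +80.8740 → |volume| = 80.87

Directed edges: 159 total; 3 unmatched, e.g. (3.9,3.55,4.67)→(3.72,4.61,4.3) → open.
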